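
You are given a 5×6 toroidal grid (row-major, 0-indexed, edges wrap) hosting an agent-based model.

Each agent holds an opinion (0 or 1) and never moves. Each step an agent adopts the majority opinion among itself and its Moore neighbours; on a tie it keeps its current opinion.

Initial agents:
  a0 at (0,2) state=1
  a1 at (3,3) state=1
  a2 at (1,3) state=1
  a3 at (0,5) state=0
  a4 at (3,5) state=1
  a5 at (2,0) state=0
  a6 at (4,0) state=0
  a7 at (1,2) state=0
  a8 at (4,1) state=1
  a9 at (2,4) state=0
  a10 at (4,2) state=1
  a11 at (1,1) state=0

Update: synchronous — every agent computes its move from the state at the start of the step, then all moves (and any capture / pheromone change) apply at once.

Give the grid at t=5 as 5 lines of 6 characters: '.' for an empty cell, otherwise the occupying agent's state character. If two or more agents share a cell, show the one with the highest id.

..1..0
.001..
0...1.
...1.0
011...

t=1: a0@(0,2):1 a1@(3,3):1 a2@(1,3):1 a3@(0,5):0 a4@(3,5):0 a5@(2,0):0 a6@(4,0):0 a7@(1,2):0 a8@(4,1):1 a9@(2,4):1 a10@(4,2):1 a11@(1,1):0
t=2: (unchanged — steady state)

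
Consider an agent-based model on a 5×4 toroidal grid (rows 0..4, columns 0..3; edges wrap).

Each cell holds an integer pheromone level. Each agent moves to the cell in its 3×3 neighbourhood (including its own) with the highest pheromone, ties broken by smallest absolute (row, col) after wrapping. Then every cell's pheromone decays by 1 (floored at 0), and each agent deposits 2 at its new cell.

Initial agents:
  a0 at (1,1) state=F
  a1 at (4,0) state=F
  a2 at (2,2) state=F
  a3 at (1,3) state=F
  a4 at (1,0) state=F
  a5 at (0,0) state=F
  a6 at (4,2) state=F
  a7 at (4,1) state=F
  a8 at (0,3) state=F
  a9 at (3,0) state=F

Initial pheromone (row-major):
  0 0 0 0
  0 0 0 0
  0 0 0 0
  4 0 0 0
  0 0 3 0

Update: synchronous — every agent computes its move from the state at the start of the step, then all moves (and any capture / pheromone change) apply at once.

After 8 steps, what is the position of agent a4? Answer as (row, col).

t=1: a0@(0,0) a1@(3,0) a2@(1,1) a3@(0,0) a4@(0,0) a5@(0,0) a6@(4,2) a7@(3,0) a8@(4,2) a9@(3,0) | pheromone: 8 0 0 0 / 0 2 0 0 / 0 0 0 0 / 9 0 0 0 / 0 0 6 0
t=2: a0@(0,0) a1@(3,0) a2@(0,0) a3@(0,0) a4@(0,0) a5@(0,0) a6@(4,2) a7@(3,0) a8@(4,2) a9@(3,0) | pheromone: 17 0 0 0 / 0 1 0 0 / 0 0 0 0 / 14 0 0 0 / 0 0 9 0
t=3: a0@(0,0) a1@(3,0) a2@(0,0) a3@(0,0) a4@(0,0) a5@(0,0) a6@(4,2) a7@(3,0) a8@(4,2) a9@(3,0) | pheromone: 26 0 0 0 / 0 0 0 0 / 0 0 0 0 / 19 0 0 0 / 0 0 12 0
t=4: a0@(0,0) a1@(3,0) a2@(0,0) a3@(0,0) a4@(0,0) a5@(0,0) a6@(4,2) a7@(3,0) a8@(4,2) a9@(3,0) | pheromone: 35 0 0 0 / 0 0 0 0 / 0 0 0 0 / 24 0 0 0 / 0 0 15 0
t=5: a0@(0,0) a1@(3,0) a2@(0,0) a3@(0,0) a4@(0,0) a5@(0,0) a6@(4,2) a7@(3,0) a8@(4,2) a9@(3,0) | pheromone: 44 0 0 0 / 0 0 0 0 / 0 0 0 0 / 29 0 0 0 / 0 0 18 0
t=6: a0@(0,0) a1@(3,0) a2@(0,0) a3@(0,0) a4@(0,0) a5@(0,0) a6@(4,2) a7@(3,0) a8@(4,2) a9@(3,0) | pheromone: 53 0 0 0 / 0 0 0 0 / 0 0 0 0 / 34 0 0 0 / 0 0 21 0
t=7: a0@(0,0) a1@(3,0) a2@(0,0) a3@(0,0) a4@(0,0) a5@(0,0) a6@(4,2) a7@(3,0) a8@(4,2) a9@(3,0) | pheromone: 62 0 0 0 / 0 0 0 0 / 0 0 0 0 / 39 0 0 0 / 0 0 24 0
t=8: a0@(0,0) a1@(3,0) a2@(0,0) a3@(0,0) a4@(0,0) a5@(0,0) a6@(4,2) a7@(3,0) a8@(4,2) a9@(3,0) | pheromone: 71 0 0 0 / 0 0 0 0 / 0 0 0 0 / 44 0 0 0 / 0 0 27 0

(0, 0)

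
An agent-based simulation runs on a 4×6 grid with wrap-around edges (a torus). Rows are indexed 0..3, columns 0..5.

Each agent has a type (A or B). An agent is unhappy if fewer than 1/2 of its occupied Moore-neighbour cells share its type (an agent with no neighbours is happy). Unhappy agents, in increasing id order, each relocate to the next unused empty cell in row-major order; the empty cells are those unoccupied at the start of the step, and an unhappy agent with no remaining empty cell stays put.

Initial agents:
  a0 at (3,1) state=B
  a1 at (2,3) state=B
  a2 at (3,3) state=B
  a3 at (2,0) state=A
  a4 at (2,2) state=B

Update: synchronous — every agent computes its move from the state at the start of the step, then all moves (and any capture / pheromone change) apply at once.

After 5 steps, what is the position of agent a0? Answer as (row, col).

t=1: a0@(3,1):B a1@(2,3):B a2@(3,3):B a3@(0,0):A a4@(2,2):B
t=2: a0@(3,1):B a1@(2,3):B a2@(3,3):B a3@(0,1):A a4@(2,2):B
t=3: a0@(3,1):B a1@(2,3):B a2@(3,3):B a3@(0,0):A a4@(2,2):B
t=4: a0@(3,1):B a1@(2,3):B a2@(3,3):B a3@(0,1):A a4@(2,2):B
t=5: a0@(3,1):B a1@(2,3):B a2@(3,3):B a3@(0,0):A a4@(2,2):B

(3, 1)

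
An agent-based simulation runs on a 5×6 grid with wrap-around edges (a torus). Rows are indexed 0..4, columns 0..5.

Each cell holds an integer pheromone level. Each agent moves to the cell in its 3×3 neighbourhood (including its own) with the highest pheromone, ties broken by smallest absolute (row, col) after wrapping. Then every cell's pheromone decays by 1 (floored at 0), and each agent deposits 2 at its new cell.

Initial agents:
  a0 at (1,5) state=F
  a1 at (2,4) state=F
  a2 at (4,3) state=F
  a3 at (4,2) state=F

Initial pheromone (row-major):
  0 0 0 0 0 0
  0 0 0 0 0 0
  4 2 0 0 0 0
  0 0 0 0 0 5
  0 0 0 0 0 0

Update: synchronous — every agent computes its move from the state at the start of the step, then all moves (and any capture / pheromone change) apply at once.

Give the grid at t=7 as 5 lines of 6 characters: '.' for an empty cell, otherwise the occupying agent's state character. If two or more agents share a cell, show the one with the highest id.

.F....
......
......
.....F
......

t=1: a0@(2,0) a1@(3,5) a2@(0,2) a3@(0,1) | pheromone: 0 2 2 0 0 0 / 0 0 0 0 0 0 / 5 1 0 0 0 0 / 0 0 0 0 0 6 / 0 0 0 0 0 0
t=2: a0@(3,5) a1@(3,5) a2@(0,1) a3@(0,1) | pheromone: 0 5 1 0 0 0 / 0 0 0 0 0 0 / 4 0 0 0 0 0 / 0 0 0 0 0 9 / 0 0 0 0 0 0
t=3: a0@(3,5) a1@(3,5) a2@(0,1) a3@(0,1) | pheromone: 0 8 0 0 0 0 / 0 0 0 0 0 0 / 3 0 0 0 0 0 / 0 0 0 0 0 12 / 0 0 0 0 0 0
t=4: a0@(3,5) a1@(3,5) a2@(0,1) a3@(0,1) | pheromone: 0 11 0 0 0 0 / 0 0 0 0 0 0 / 2 0 0 0 0 0 / 0 0 0 0 0 15 / 0 0 0 0 0 0
t=5: a0@(3,5) a1@(3,5) a2@(0,1) a3@(0,1) | pheromone: 0 14 0 0 0 0 / 0 0 0 0 0 0 / 1 0 0 0 0 0 / 0 0 0 0 0 18 / 0 0 0 0 0 0
t=6: a0@(3,5) a1@(3,5) a2@(0,1) a3@(0,1) | pheromone: 0 17 0 0 0 0 / 0 0 0 0 0 0 / 0 0 0 0 0 0 / 0 0 0 0 0 21 / 0 0 0 0 0 0
t=7: a0@(3,5) a1@(3,5) a2@(0,1) a3@(0,1) | pheromone: 0 20 0 0 0 0 / 0 0 0 0 0 0 / 0 0 0 0 0 0 / 0 0 0 0 0 24 / 0 0 0 0 0 0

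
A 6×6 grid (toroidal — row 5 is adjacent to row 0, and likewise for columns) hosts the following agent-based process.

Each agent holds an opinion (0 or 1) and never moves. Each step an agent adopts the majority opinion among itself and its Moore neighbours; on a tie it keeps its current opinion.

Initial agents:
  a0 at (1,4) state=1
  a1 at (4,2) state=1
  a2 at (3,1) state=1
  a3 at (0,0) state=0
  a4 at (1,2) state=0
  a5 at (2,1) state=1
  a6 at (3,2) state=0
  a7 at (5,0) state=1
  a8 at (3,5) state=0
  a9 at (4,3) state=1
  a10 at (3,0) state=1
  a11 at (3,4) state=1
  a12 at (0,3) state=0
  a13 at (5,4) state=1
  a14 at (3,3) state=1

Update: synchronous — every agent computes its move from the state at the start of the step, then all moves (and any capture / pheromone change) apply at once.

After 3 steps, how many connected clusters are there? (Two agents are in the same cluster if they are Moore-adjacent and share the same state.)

t=1: a0@(1,4):1 a1@(4,2):1 a2@(3,1):1 a3@(0,0):0 a4@(1,2):0 a5@(2,1):1 a6@(3,2):1 a7@(5,0):1 a8@(3,5):1 a9@(4,3):1 a10@(3,0):1 a11@(3,4):1 a12@(0,3):0 a13@(5,4):1 a14@(3,3):1
t=2: (unchanged — steady state)

5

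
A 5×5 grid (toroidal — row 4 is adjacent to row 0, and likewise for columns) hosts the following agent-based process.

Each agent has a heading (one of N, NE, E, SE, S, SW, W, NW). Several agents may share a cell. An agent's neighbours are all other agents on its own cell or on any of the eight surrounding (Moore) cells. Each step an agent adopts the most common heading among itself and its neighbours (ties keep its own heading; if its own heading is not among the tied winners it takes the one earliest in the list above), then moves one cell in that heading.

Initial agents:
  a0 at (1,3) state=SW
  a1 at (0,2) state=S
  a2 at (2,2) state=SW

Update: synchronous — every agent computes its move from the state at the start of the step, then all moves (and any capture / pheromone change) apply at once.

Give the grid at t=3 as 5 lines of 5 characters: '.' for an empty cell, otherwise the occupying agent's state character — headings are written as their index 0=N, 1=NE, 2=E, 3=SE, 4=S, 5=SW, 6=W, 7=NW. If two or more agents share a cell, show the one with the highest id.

....5
.....
.....
..4..
5....

t=1: a0@(2,2):SW a1@(1,2):S a2@(3,1):SW
t=2: a0@(3,1):SW a1@(2,2):S a2@(4,0):SW
t=3: a0@(4,0):SW a1@(3,2):S a2@(0,4):SW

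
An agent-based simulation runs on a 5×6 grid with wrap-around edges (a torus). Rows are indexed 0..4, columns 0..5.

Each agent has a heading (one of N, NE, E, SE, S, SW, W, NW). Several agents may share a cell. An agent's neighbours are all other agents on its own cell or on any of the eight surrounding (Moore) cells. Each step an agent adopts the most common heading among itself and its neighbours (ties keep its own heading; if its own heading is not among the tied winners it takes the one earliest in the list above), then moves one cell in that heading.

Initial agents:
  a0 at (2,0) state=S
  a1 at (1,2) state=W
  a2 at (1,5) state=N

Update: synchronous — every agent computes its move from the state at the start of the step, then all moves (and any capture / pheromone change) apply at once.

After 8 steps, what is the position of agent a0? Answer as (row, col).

t=1: a0@(3,0):S a1@(1,1):W a2@(0,5):N
t=2: a0@(4,0):S a1@(1,0):W a2@(4,5):N
t=3: a0@(0,0):S a1@(1,5):W a2@(3,5):N
t=4: a0@(1,0):S a1@(1,4):W a2@(2,5):N
t=5: a0@(2,0):S a1@(1,3):W a2@(1,5):N
t=6: a0@(3,0):S a1@(1,2):W a2@(0,5):N
t=7: a0@(4,0):S a1@(1,1):W a2@(4,5):N
t=8: a0@(0,0):S a1@(1,0):W a2@(3,5):N

(0, 0)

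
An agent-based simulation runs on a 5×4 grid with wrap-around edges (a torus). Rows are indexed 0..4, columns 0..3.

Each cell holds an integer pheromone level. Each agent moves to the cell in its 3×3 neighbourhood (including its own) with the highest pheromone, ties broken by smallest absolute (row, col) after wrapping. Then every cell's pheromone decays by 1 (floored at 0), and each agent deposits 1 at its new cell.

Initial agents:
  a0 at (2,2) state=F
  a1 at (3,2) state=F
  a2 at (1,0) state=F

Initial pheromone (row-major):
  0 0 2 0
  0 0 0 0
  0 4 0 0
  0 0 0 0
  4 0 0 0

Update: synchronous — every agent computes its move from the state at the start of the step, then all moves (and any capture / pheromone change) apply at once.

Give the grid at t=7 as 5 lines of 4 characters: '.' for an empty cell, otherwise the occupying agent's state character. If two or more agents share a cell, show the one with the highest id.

t=1: a0@(2,1) a1@(2,1) a2@(2,1) | pheromone: 0 0 1 0 / 0 0 0 0 / 0 6 0 0 / 0 0 0 0 / 3 0 0 0
t=2: a0@(2,1) a1@(2,1) a2@(2,1) | pheromone: 0 0 0 0 / 0 0 0 0 / 0 8 0 0 / 0 0 0 0 / 2 0 0 0
t=3: a0@(2,1) a1@(2,1) a2@(2,1) | pheromone: 0 0 0 0 / 0 0 0 0 / 0 10 0 0 / 0 0 0 0 / 1 0 0 0
t=4: a0@(2,1) a1@(2,1) a2@(2,1) | pheromone: 0 0 0 0 / 0 0 0 0 / 0 12 0 0 / 0 0 0 0 / 0 0 0 0
t=5: a0@(2,1) a1@(2,1) a2@(2,1) | pheromone: 0 0 0 0 / 0 0 0 0 / 0 14 0 0 / 0 0 0 0 / 0 0 0 0
t=6: a0@(2,1) a1@(2,1) a2@(2,1) | pheromone: 0 0 0 0 / 0 0 0 0 / 0 16 0 0 / 0 0 0 0 / 0 0 0 0
t=7: a0@(2,1) a1@(2,1) a2@(2,1) | pheromone: 0 0 0 0 / 0 0 0 0 / 0 18 0 0 / 0 0 0 0 / 0 0 0 0

....
....
.F..
....
....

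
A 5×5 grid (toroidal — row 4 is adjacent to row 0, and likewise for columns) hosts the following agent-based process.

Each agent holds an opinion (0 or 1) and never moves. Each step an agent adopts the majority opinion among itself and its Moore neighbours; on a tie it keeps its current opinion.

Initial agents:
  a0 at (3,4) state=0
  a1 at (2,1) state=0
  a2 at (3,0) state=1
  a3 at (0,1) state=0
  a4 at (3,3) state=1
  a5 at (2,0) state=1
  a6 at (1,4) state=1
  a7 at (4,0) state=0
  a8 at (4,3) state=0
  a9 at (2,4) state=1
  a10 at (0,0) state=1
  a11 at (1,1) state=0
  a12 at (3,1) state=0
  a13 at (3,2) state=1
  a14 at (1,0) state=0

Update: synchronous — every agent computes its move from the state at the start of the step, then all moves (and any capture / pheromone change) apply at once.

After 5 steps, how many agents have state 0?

t=1: a0@(3,4):1 a1@(2,1):0 a2@(3,0):0 a3@(0,1):0 a4@(3,3):1 a5@(2,0):0 a6@(1,4):1 a7@(4,0):0 a8@(4,3):0 a9@(2,4):1 a10@(0,0):0 a11@(1,1):0 a12@(3,1):0 a13@(3,2):0 a14@(1,0):0
t=2: a0@(3,4):0 a1@(2,1):0 a2@(3,0):0 a3@(0,1):0 a4@(3,3):1 a5@(2,0):0 a6@(1,4):0 a7@(4,0):0 a8@(4,3):0 a9@(2,4):1 a10@(0,0):0 a11@(1,1):0 a12@(3,1):0 a13@(3,2):0 a14@(1,0):0
t=3: a0@(3,4):0 a1@(2,1):0 a2@(3,0):0 a3@(0,1):0 a4@(3,3):0 a5@(2,0):0 a6@(1,4):0 a7@(4,0):0 a8@(4,3):0 a9@(2,4):0 a10@(0,0):0 a11@(1,1):0 a12@(3,1):0 a13@(3,2):0 a14@(1,0):0
t=4: (unchanged — steady state)

15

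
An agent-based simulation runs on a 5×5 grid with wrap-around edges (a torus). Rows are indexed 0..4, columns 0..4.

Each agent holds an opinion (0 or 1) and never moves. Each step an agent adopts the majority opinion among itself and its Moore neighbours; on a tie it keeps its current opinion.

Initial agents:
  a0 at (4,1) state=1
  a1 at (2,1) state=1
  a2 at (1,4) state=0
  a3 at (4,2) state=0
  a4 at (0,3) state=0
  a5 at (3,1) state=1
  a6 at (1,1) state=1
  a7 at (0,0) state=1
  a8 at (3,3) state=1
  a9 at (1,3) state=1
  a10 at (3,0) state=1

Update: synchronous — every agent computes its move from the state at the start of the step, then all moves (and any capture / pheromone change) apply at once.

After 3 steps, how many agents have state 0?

t=1: a0@(4,1):1 a1@(2,1):1 a2@(1,4):0 a3@(4,2):1 a4@(0,3):0 a5@(3,1):1 a6@(1,1):1 a7@(0,0):1 a8@(3,3):1 a9@(1,3):0 a10@(3,0):1
t=2: (unchanged — steady state)

3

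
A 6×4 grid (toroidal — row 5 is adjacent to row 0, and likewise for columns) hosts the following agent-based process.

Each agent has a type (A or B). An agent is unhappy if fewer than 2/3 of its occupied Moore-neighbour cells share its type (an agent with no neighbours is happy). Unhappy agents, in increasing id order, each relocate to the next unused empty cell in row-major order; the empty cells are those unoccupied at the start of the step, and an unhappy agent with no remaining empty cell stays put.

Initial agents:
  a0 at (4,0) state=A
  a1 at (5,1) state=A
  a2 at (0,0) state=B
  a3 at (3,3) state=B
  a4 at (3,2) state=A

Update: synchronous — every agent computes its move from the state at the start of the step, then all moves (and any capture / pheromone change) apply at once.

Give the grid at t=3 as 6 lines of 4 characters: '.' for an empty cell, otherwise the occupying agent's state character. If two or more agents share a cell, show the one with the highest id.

..AA
B..B
A...
....
....
....

t=1: a0@(0,1):A a1@(0,2):A a2@(0,3):B a3@(1,0):B a4@(1,1):A
t=2: a0@(0,1):A a1@(0,2):A a2@(0,0):B a3@(1,2):B a4@(1,1):A
t=3: a0@(0,3):A a1@(0,2):A a2@(1,0):B a3@(1,3):B a4@(2,0):A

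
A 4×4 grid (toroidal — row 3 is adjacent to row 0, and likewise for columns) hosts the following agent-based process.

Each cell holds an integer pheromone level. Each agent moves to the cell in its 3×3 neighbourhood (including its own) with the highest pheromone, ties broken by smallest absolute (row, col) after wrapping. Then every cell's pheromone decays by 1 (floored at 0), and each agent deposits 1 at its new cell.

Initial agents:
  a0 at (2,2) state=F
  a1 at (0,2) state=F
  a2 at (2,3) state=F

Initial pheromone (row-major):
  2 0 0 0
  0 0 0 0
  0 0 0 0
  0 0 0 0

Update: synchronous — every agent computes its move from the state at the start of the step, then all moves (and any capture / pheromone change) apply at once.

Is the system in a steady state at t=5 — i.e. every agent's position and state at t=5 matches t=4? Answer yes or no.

t=1: a0@(1,1) a1@(0,1) a2@(1,0) | pheromone: 1 1 0 0 / 1 1 0 0 / 0 0 0 0 / 0 0 0 0
t=2: a0@(0,0) a1@(0,0) a2@(0,0) | pheromone: 3 0 0 0 / 0 0 0 0 / 0 0 0 0 / 0 0 0 0
t=3: a0@(0,0) a1@(0,0) a2@(0,0) | pheromone: 5 0 0 0 / 0 0 0 0 / 0 0 0 0 / 0 0 0 0
t=4: a0@(0,0) a1@(0,0) a2@(0,0) | pheromone: 7 0 0 0 / 0 0 0 0 / 0 0 0 0 / 0 0 0 0
t=5: a0@(0,0) a1@(0,0) a2@(0,0) | pheromone: 9 0 0 0 / 0 0 0 0 / 0 0 0 0 / 0 0 0 0

yes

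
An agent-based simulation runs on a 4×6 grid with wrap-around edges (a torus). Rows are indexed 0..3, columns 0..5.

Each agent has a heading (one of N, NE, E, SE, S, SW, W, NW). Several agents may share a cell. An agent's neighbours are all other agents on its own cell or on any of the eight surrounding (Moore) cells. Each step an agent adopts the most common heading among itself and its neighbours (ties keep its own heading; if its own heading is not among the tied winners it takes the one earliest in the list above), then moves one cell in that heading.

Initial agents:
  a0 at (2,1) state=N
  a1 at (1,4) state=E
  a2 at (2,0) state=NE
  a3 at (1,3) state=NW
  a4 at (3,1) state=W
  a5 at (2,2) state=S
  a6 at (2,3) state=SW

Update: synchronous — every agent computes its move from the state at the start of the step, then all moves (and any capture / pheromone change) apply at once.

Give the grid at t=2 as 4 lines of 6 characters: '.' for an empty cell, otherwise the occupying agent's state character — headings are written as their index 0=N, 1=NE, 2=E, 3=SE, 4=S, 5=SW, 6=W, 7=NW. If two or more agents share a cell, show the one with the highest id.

.54...
2.....
......
.7...6

t=1: a0@(1,1):N a1@(1,5):E a2@(1,1):NE a3@(0,2):NW a4@(3,0):W a5@(3,2):S a6@(3,2):SW
t=2: a0@(0,1):N a1@(1,0):E a2@(0,2):NE a3@(3,1):NW a4@(3,5):W a5@(0,2):S a6@(0,1):SW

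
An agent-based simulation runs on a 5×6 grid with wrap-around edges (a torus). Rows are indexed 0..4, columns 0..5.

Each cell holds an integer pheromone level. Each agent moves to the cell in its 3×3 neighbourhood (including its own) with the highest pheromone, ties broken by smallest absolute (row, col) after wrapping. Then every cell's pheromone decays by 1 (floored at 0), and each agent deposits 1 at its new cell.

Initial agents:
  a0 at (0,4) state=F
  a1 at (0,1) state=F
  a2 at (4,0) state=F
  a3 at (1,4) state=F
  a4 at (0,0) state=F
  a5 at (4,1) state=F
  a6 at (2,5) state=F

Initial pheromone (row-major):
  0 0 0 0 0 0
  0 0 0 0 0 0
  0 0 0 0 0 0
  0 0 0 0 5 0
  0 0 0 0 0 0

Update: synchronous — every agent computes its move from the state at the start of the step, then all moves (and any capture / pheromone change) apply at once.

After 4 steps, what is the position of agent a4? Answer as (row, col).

(0, 0)

t=1: a0@(0,3) a1@(0,0) a2@(0,0) a3@(0,3) a4@(0,0) a5@(0,0) a6@(3,4) | pheromone: 4 0 0 2 0 0 / 0 0 0 0 0 0 / 0 0 0 0 0 0 / 0 0 0 0 5 0 / 0 0 0 0 0 0
t=2: a0@(0,3) a1@(0,0) a2@(0,0) a3@(0,3) a4@(0,0) a5@(0,0) a6@(3,4) | pheromone: 7 0 0 3 0 0 / 0 0 0 0 0 0 / 0 0 0 0 0 0 / 0 0 0 0 5 0 / 0 0 0 0 0 0
t=3: a0@(0,3) a1@(0,0) a2@(0,0) a3@(0,3) a4@(0,0) a5@(0,0) a6@(3,4) | pheromone: 10 0 0 4 0 0 / 0 0 0 0 0 0 / 0 0 0 0 0 0 / 0 0 0 0 5 0 / 0 0 0 0 0 0
t=4: a0@(0,3) a1@(0,0) a2@(0,0) a3@(0,3) a4@(0,0) a5@(0,0) a6@(3,4) | pheromone: 13 0 0 5 0 0 / 0 0 0 0 0 0 / 0 0 0 0 0 0 / 0 0 0 0 5 0 / 0 0 0 0 0 0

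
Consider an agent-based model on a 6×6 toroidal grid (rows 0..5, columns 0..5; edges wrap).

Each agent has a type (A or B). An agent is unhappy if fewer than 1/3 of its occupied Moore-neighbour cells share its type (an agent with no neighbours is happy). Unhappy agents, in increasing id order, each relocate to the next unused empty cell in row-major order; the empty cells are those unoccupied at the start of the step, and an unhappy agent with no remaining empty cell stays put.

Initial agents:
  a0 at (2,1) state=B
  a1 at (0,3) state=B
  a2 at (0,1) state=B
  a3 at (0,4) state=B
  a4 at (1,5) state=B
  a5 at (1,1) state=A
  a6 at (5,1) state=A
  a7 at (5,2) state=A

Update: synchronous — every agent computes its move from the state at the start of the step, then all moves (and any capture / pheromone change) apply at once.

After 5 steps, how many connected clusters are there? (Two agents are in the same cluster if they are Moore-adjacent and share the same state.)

2

t=1: a0@(0,0):B a1@(0,3):B a2@(0,2):B a3@(0,4):B a4@(1,5):B a5@(0,5):A a6@(5,1):A a7@(5,2):A
t=2: a0@(0,0):B a1@(0,3):B a2@(0,2):B a3@(0,4):B a4@(1,5):B a5@(0,1):A a6@(5,1):A a7@(5,2):A
t=3: a0@(0,0):B a1@(0,3):B a2@(0,5):B a3@(0,4):B a4@(1,5):B a5@(0,1):A a6@(5,1):A a7@(5,2):A
t=4: (unchanged — steady state)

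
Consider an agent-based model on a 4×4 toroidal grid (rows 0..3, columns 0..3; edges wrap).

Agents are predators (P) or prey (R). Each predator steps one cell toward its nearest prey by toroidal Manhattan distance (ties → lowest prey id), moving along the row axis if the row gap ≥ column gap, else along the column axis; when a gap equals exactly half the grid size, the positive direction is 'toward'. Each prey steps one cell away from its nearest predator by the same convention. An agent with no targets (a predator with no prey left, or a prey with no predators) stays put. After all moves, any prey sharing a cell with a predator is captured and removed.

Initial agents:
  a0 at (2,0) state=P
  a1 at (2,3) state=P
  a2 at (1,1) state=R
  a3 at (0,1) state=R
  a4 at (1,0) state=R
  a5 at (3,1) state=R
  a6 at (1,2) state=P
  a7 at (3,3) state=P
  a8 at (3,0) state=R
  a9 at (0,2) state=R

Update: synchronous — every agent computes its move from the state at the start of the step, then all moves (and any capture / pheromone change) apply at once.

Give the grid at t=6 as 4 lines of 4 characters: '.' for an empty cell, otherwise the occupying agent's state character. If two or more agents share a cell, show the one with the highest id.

PP.P
....
....
R...

t=1: a0@(1,0):P a1@(1,3):P a3@(3,1):R a4@(0,0):R a5@(0,1):R a6@(1,1):P a7@(3,0):P a8@(0,0):R a9@(3,2):R
t=2: a0@(0,0):P a1@(0,3):P a3@(3,2):R a4@(3,0):R a6@(0,1):P a7@(3,1):P a8@(3,0):R
t=3: a0@(3,0):P a1@(3,3):P a4@(2,0):R a6@(3,1):P a7@(3,2):P a8@(2,0):R
t=4: a0@(2,0):P a1@(2,3):P a4@(1,0):R a6@(2,1):P a7@(3,3):P a8@(1,0):R
t=5: a0@(1,0):P a1@(1,3):P a4@(0,0):R a6@(1,1):P a7@(0,3):P a8@(0,0):R
t=6: a0@(0,0):P a1@(0,3):P a4@(3,0):R a6@(0,1):P a7@(0,0):P a8@(3,0):R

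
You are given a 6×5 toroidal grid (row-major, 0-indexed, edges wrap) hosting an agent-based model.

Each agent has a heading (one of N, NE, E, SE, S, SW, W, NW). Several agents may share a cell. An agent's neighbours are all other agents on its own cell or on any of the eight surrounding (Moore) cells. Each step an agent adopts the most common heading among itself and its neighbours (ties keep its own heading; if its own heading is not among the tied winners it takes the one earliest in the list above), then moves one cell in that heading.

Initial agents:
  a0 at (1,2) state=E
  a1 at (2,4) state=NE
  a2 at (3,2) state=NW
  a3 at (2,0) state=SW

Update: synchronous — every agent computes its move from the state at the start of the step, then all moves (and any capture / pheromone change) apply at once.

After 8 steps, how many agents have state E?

1

t=1: a0@(1,3):E a1@(1,0):NE a2@(2,1):NW a3@(3,4):SW
t=2: a0@(1,4):E a1@(0,1):NE a2@(1,0):NW a3@(4,3):SW
t=3: a0@(1,0):E a1@(5,2):NE a2@(0,4):NW a3@(5,2):SW
t=4: a0@(1,1):E a1@(4,3):NE a2@(5,3):NW a3@(0,1):SW
t=5: a0@(1,2):E a1@(3,4):NE a2@(4,2):NW a3@(1,0):SW
t=6: a0@(1,3):E a1@(2,0):NE a2@(3,1):NW a3@(2,4):SW
t=7: a0@(1,4):E a1@(1,1):NE a2@(2,0):NW a3@(3,3):SW
t=8: a0@(1,0):E a1@(0,2):NE a2@(1,4):NW a3@(4,2):SW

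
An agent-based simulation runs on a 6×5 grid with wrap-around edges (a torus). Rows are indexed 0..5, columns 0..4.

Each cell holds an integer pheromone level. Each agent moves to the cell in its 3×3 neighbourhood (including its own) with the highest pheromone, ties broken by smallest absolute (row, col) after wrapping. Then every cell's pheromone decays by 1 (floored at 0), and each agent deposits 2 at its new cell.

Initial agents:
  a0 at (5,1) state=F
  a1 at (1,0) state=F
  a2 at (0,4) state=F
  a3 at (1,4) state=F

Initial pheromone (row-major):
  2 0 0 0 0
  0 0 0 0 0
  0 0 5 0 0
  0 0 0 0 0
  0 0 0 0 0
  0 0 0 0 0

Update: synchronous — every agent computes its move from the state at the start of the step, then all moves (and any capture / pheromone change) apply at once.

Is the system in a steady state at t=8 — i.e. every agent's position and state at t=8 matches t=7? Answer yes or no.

yes

t=1: a0@(0,0) a1@(0,0) a2@(0,0) a3@(0,0) | pheromone: 9 0 0 0 0 / 0 0 0 0 0 / 0 0 4 0 0 / 0 0 0 0 0 / 0 0 0 0 0 / 0 0 0 0 0
t=2: a0@(0,0) a1@(0,0) a2@(0,0) a3@(0,0) | pheromone: 16 0 0 0 0 / 0 0 0 0 0 / 0 0 3 0 0 / 0 0 0 0 0 / 0 0 0 0 0 / 0 0 0 0 0
t=3: a0@(0,0) a1@(0,0) a2@(0,0) a3@(0,0) | pheromone: 23 0 0 0 0 / 0 0 0 0 0 / 0 0 2 0 0 / 0 0 0 0 0 / 0 0 0 0 0 / 0 0 0 0 0
t=4: a0@(0,0) a1@(0,0) a2@(0,0) a3@(0,0) | pheromone: 30 0 0 0 0 / 0 0 0 0 0 / 0 0 1 0 0 / 0 0 0 0 0 / 0 0 0 0 0 / 0 0 0 0 0
t=5: a0@(0,0) a1@(0,0) a2@(0,0) a3@(0,0) | pheromone: 37 0 0 0 0 / 0 0 0 0 0 / 0 0 0 0 0 / 0 0 0 0 0 / 0 0 0 0 0 / 0 0 0 0 0
t=6: a0@(0,0) a1@(0,0) a2@(0,0) a3@(0,0) | pheromone: 44 0 0 0 0 / 0 0 0 0 0 / 0 0 0 0 0 / 0 0 0 0 0 / 0 0 0 0 0 / 0 0 0 0 0
t=7: a0@(0,0) a1@(0,0) a2@(0,0) a3@(0,0) | pheromone: 51 0 0 0 0 / 0 0 0 0 0 / 0 0 0 0 0 / 0 0 0 0 0 / 0 0 0 0 0 / 0 0 0 0 0
t=8: a0@(0,0) a1@(0,0) a2@(0,0) a3@(0,0) | pheromone: 58 0 0 0 0 / 0 0 0 0 0 / 0 0 0 0 0 / 0 0 0 0 0 / 0 0 0 0 0 / 0 0 0 0 0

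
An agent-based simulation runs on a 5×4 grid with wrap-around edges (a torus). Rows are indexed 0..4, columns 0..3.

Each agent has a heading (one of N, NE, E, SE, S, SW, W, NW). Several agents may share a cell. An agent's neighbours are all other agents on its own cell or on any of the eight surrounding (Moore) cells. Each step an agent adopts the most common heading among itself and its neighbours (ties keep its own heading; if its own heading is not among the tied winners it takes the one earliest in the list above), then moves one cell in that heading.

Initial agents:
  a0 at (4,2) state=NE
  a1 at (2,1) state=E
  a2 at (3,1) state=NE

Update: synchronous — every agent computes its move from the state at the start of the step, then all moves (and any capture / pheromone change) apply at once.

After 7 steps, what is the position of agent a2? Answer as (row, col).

t=1: a0@(3,3):NE a1@(2,2):E a2@(2,2):NE
t=2: a0@(2,0):NE a1@(1,3):NE a2@(1,3):NE
t=3: a0@(1,1):NE a1@(0,0):NE a2@(0,0):NE
t=4: a0@(0,2):NE a1@(4,1):NE a2@(4,1):NE
t=5: a0@(4,3):NE a1@(3,2):NE a2@(3,2):NE
t=6: a0@(3,0):NE a1@(2,3):NE a2@(2,3):NE
t=7: a0@(2,1):NE a1@(1,0):NE a2@(1,0):NE

(1, 0)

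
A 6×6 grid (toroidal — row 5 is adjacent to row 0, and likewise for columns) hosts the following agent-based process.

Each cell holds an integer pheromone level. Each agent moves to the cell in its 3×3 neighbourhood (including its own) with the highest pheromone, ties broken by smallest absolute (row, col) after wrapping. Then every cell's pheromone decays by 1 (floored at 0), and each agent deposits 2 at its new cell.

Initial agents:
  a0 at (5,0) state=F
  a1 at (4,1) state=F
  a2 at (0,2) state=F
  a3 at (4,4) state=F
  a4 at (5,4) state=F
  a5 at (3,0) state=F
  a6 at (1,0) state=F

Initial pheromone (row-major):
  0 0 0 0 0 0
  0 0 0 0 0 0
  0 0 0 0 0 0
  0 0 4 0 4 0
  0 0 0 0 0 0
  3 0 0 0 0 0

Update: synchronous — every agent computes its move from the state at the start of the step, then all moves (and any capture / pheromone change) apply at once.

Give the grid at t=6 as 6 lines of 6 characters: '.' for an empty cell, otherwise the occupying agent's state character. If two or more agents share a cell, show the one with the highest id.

...F..
......
F.....
..F.F.
......
F.....

t=1: a0@(5,0) a1@(3,2) a2@(0,1) a3@(3,4) a4@(0,3) a5@(2,0) a6@(0,0) | pheromone: 2 2 0 2 0 0 / 0 0 0 0 0 0 / 2 0 0 0 0 0 / 0 0 5 0 5 0 / 0 0 0 0 0 0 / 4 0 0 0 0 0
t=2: a0@(5,0) a1@(3,2) a2@(5,0) a3@(3,4) a4@(0,3) a5@(2,0) a6@(5,0) | pheromone: 1 1 0 3 0 0 / 0 0 0 0 0 0 / 3 0 0 0 0 0 / 0 0 6 0 6 0 / 0 0 0 0 0 0 / 9 0 0 0 0 0
t=3: a0@(5,0) a1@(3,2) a2@(5,0) a3@(3,4) a4@(0,3) a5@(2,0) a6@(5,0) | pheromone: 0 0 0 4 0 0 / 0 0 0 0 0 0 / 4 0 0 0 0 0 / 0 0 7 0 7 0 / 0 0 0 0 0 0 / 14 0 0 0 0 0
t=4: a0@(5,0) a1@(3,2) a2@(5,0) a3@(3,4) a4@(0,3) a5@(2,0) a6@(5,0) | pheromone: 0 0 0 5 0 0 / 0 0 0 0 0 0 / 5 0 0 0 0 0 / 0 0 8 0 8 0 / 0 0 0 0 0 0 / 19 0 0 0 0 0
t=5: a0@(5,0) a1@(3,2) a2@(5,0) a3@(3,4) a4@(0,3) a5@(2,0) a6@(5,0) | pheromone: 0 0 0 6 0 0 / 0 0 0 0 0 0 / 6 0 0 0 0 0 / 0 0 9 0 9 0 / 0 0 0 0 0 0 / 24 0 0 0 0 0
t=6: a0@(5,0) a1@(3,2) a2@(5,0) a3@(3,4) a4@(0,3) a5@(2,0) a6@(5,0) | pheromone: 0 0 0 7 0 0 / 0 0 0 0 0 0 / 7 0 0 0 0 0 / 0 0 10 0 10 0 / 0 0 0 0 0 0 / 29 0 0 0 0 0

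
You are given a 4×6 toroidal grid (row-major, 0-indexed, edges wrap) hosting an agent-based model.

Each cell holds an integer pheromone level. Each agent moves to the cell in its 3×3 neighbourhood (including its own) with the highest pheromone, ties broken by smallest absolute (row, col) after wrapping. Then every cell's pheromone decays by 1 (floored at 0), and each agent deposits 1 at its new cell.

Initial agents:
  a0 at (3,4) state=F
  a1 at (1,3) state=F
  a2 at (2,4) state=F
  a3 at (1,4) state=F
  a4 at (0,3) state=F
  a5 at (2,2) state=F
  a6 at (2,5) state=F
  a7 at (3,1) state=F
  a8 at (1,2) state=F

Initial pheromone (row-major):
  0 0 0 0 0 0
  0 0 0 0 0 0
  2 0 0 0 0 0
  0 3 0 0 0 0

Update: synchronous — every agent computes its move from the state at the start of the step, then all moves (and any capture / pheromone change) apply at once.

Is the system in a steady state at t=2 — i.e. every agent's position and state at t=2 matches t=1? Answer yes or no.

no

t=1: a0@(0,3) a1@(0,2) a2@(1,3) a3@(0,3) a4@(0,2) a5@(3,1) a6@(2,0) a7@(3,1) a8@(0,1) | pheromone: 0 1 2 2 0 0 / 0 0 0 1 0 0 / 2 0 0 0 0 0 / 0 4 0 0 0 0
t=2: a0@(0,2) a1@(3,1) a2@(0,2) a3@(0,2) a4@(3,1) a5@(3,1) a6@(3,1) a7@(3,1) a8@(3,1) | pheromone: 0 0 4 1 0 0 / 0 0 0 0 0 0 / 1 0 0 0 0 0 / 0 9 0 0 0 0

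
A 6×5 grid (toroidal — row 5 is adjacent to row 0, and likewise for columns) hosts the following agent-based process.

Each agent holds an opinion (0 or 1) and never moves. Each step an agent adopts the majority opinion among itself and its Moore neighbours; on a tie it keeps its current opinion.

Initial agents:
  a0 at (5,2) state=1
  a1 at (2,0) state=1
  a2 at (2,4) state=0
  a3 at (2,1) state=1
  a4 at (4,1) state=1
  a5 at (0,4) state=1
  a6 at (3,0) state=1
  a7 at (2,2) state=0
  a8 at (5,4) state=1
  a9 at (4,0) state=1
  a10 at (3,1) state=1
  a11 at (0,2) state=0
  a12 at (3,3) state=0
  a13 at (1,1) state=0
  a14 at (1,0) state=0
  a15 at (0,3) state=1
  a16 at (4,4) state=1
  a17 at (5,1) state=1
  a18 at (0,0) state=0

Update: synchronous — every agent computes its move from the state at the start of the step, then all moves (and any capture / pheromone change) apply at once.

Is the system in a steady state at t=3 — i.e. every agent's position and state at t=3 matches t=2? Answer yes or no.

yes

t=1: a0@(5,2):1 a1@(2,0):1 a2@(2,4):0 a3@(2,1):1 a4@(4,1):1 a5@(0,4):1 a6@(3,0):1 a7@(2,2):0 a8@(5,4):1 a9@(4,0):1 a10@(3,1):1 a11@(0,2):1 a12@(3,3):0 a13@(1,1):0 a14@(1,0):0 a15@(0,3):1 a16@(4,4):1 a17@(5,1):1 a18@(0,0):0
t=2: (unchanged — steady state)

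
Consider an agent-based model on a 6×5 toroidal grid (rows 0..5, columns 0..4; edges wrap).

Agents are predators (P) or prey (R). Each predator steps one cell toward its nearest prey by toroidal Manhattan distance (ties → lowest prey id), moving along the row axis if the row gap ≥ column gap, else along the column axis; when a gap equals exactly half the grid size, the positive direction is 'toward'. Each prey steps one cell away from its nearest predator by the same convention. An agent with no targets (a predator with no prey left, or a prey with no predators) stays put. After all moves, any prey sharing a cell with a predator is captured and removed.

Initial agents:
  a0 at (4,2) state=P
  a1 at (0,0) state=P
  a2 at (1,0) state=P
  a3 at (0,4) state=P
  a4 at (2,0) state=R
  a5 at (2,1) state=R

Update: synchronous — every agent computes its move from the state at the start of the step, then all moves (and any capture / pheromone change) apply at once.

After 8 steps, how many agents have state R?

1

t=1: a0@(3,2):P a1@(1,0):P a2@(2,0):P a3@(1,4):P a4@(3,0):R a5@(3,1):R
t=2: a0@(3,1):P a1@(2,0):P a2@(3,0):P a3@(2,4):P a4@(4,0):R
t=3: a0@(4,1):P a1@(3,0):P a2@(4,0):P a3@(3,4):P a4@(5,0):R
t=4: a0@(5,1):P a1@(4,0):P a2@(5,0):P a3@(4,4):P a4@(0,0):R
t=5: a0@(0,1):P a1@(5,0):P a2@(0,0):P a3@(5,4):P a4@(1,0):R
t=6: a0@(1,1):P a1@(0,0):P a2@(1,0):P a3@(0,4):P a4@(2,0):R
t=7: a0@(2,1):P a1@(1,0):P a2@(2,0):P a3@(1,4):P a4@(3,0):R
t=8: a0@(3,1):P a1@(2,0):P a2@(3,0):P a3@(2,4):P a4@(4,0):R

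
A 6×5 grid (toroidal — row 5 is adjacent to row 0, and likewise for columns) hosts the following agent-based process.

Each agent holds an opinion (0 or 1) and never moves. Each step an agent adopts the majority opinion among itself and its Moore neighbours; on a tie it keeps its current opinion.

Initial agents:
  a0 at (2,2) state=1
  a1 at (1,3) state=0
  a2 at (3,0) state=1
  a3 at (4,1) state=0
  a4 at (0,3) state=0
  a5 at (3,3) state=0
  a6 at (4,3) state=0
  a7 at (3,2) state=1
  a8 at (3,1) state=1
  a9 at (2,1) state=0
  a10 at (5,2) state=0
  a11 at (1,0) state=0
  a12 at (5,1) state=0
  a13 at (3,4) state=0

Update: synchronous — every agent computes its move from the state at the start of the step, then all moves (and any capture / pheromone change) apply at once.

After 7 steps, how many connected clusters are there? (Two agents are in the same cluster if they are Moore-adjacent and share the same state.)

3

t=1: a0@(2,2):1 a1@(1,3):0 a2@(3,0):0 a3@(4,1):0 a4@(0,3):0 a5@(3,3):0 a6@(4,3):0 a7@(3,2):0 a8@(3,1):1 a9@(2,1):1 a10@(5,2):0 a11@(1,0):0 a12@(5,1):0 a13@(3,4):0
t=2: (unchanged — steady state)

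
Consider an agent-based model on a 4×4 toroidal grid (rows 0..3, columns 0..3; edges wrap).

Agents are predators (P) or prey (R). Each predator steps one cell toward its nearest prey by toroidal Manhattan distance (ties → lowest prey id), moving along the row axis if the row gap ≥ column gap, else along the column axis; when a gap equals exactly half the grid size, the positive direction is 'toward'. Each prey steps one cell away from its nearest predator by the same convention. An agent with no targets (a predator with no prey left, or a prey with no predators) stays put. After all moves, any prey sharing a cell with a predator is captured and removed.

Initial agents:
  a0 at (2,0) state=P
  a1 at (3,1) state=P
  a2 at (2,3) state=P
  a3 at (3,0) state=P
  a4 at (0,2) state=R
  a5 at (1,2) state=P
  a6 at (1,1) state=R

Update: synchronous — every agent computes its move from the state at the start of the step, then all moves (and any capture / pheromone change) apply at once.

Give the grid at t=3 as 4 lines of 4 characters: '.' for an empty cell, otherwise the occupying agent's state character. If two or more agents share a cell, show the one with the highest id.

....
....
P...
.PP.

t=1: a0@(1,0):P a1@(0,1):P a2@(3,3):P a3@(3,1):P a4@(3,2):R a5@(0,2):P
t=2: a0@(2,0):P a1@(3,1):P a2@(3,2):P a3@(3,2):P a5@(3,2):P
t=3: (unchanged — steady state)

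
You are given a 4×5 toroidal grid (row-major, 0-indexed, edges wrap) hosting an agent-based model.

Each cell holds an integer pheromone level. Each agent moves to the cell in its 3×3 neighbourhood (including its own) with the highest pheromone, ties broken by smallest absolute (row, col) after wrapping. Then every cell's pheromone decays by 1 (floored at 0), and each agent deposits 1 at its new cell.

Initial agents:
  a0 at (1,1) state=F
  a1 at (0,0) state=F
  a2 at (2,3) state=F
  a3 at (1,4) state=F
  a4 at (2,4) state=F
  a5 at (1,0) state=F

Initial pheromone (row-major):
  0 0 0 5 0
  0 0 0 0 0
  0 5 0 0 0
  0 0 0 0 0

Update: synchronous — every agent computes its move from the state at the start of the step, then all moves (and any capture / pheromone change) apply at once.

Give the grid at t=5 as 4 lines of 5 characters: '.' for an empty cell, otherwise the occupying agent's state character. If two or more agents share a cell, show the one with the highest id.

F..F.
.....
.F...
.....

t=1: a0@(2,1) a1@(0,0) a2@(1,2) a3@(0,3) a4@(1,0) a5@(2,1) | pheromone: 1 0 0 5 0 / 1 0 1 0 0 / 0 6 0 0 0 / 0 0 0 0 0
t=2: a0@(2,1) a1@(0,0) a2@(2,1) a3@(0,3) a4@(2,1) a5@(2,1) | pheromone: 1 0 0 5 0 / 0 0 0 0 0 / 0 9 0 0 0 / 0 0 0 0 0
t=3: a0@(2,1) a1@(0,0) a2@(2,1) a3@(0,3) a4@(2,1) a5@(2,1) | pheromone: 1 0 0 5 0 / 0 0 0 0 0 / 0 12 0 0 0 / 0 0 0 0 0
t=4: a0@(2,1) a1@(0,0) a2@(2,1) a3@(0,3) a4@(2,1) a5@(2,1) | pheromone: 1 0 0 5 0 / 0 0 0 0 0 / 0 15 0 0 0 / 0 0 0 0 0
t=5: a0@(2,1) a1@(0,0) a2@(2,1) a3@(0,3) a4@(2,1) a5@(2,1) | pheromone: 1 0 0 5 0 / 0 0 0 0 0 / 0 18 0 0 0 / 0 0 0 0 0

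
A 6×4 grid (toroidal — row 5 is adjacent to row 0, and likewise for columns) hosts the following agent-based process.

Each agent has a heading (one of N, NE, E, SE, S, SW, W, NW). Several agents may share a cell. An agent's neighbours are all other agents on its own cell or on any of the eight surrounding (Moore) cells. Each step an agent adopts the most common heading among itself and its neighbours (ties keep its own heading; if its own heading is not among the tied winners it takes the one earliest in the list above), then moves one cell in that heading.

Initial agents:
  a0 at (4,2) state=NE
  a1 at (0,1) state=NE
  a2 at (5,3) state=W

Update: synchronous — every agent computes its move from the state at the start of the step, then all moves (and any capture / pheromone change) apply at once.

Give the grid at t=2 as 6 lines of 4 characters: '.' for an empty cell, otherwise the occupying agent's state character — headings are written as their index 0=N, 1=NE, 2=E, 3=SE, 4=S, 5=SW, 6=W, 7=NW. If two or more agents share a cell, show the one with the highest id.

t=1: a0@(3,3):NE a1@(5,2):NE a2@(5,2):W
t=2: a0@(2,0):NE a1@(4,3):NE a2@(5,1):W

....
....
1...
....
...1
.6..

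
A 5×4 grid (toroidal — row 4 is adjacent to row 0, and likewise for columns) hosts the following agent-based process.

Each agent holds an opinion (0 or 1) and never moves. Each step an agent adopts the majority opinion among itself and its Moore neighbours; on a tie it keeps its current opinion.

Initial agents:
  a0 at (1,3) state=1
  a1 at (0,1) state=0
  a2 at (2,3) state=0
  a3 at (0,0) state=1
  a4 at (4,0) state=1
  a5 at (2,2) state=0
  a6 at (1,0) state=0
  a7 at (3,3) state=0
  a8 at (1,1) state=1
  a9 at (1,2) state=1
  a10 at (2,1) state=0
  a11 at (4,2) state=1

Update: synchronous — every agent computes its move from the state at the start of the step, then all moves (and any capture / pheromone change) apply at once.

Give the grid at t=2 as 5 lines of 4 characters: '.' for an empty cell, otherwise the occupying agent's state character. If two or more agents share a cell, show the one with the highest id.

10..
0000
.000
...0
1.0.

t=1: a0@(1,3):1 a1@(0,1):1 a2@(2,3):0 a3@(0,0):1 a4@(4,0):1 a5@(2,2):0 a6@(1,0):0 a7@(3,3):0 a8@(1,1):0 a9@(1,2):0 a10@(2,1):0 a11@(4,2):0
t=2: a0@(1,3):0 a1@(0,1):0 a2@(2,3):0 a3@(0,0):1 a4@(4,0):1 a5@(2,2):0 a6@(1,0):0 a7@(3,3):0 a8@(1,1):0 a9@(1,2):0 a10@(2,1):0 a11@(4,2):0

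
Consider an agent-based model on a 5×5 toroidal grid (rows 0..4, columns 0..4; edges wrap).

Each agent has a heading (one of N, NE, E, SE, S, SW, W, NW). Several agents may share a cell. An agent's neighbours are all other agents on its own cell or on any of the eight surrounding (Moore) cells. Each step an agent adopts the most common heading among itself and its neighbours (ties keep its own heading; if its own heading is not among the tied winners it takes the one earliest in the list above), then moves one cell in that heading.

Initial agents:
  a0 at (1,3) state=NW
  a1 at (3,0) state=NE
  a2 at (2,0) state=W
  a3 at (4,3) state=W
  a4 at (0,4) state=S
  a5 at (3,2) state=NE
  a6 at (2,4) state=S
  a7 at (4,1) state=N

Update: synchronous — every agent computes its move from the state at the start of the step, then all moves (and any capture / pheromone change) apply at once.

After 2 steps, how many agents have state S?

5

t=1: a0@(2,3):S a1@(2,1):NE a2@(2,4):W a3@(4,2):W a4@(1,4):S a5@(2,3):NE a6@(3,4):S a7@(3,2):NE
t=2: a0@(3,3):S a1@(1,2):NE a2@(3,4):S a3@(4,1):W a4@(2,4):S a5@(3,3):S a6@(4,4):S a7@(2,3):NE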